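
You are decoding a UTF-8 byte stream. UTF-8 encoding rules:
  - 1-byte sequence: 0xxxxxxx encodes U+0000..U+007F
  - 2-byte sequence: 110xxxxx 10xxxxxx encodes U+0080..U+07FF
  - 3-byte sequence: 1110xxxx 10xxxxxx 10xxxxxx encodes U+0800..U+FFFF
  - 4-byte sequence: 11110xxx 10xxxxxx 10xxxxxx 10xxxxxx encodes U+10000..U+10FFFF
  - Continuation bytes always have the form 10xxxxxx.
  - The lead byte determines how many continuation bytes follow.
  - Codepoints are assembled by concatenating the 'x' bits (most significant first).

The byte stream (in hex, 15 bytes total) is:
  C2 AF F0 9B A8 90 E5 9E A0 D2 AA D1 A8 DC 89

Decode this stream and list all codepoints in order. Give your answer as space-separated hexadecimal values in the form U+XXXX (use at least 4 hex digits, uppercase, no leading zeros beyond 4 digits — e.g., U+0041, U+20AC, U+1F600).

Byte[0]=C2: 2-byte lead, need 1 cont bytes. acc=0x2
Byte[1]=AF: continuation. acc=(acc<<6)|0x2F=0xAF
Completed: cp=U+00AF (starts at byte 0)
Byte[2]=F0: 4-byte lead, need 3 cont bytes. acc=0x0
Byte[3]=9B: continuation. acc=(acc<<6)|0x1B=0x1B
Byte[4]=A8: continuation. acc=(acc<<6)|0x28=0x6E8
Byte[5]=90: continuation. acc=(acc<<6)|0x10=0x1BA10
Completed: cp=U+1BA10 (starts at byte 2)
Byte[6]=E5: 3-byte lead, need 2 cont bytes. acc=0x5
Byte[7]=9E: continuation. acc=(acc<<6)|0x1E=0x15E
Byte[8]=A0: continuation. acc=(acc<<6)|0x20=0x57A0
Completed: cp=U+57A0 (starts at byte 6)
Byte[9]=D2: 2-byte lead, need 1 cont bytes. acc=0x12
Byte[10]=AA: continuation. acc=(acc<<6)|0x2A=0x4AA
Completed: cp=U+04AA (starts at byte 9)
Byte[11]=D1: 2-byte lead, need 1 cont bytes. acc=0x11
Byte[12]=A8: continuation. acc=(acc<<6)|0x28=0x468
Completed: cp=U+0468 (starts at byte 11)
Byte[13]=DC: 2-byte lead, need 1 cont bytes. acc=0x1C
Byte[14]=89: continuation. acc=(acc<<6)|0x09=0x709
Completed: cp=U+0709 (starts at byte 13)

Answer: U+00AF U+1BA10 U+57A0 U+04AA U+0468 U+0709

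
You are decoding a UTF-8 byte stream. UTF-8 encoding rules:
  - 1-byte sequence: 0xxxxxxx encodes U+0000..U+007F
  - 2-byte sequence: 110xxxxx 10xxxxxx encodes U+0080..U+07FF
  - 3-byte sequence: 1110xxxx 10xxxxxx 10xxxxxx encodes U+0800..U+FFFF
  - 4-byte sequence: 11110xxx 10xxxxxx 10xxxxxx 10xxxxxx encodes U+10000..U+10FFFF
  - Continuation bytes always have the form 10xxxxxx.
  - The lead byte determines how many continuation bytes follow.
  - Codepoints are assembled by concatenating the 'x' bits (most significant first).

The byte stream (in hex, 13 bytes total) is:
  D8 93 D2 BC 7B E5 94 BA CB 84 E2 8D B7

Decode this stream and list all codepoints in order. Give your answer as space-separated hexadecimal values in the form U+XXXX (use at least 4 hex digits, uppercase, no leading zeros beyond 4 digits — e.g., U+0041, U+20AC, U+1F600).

Answer: U+0613 U+04BC U+007B U+553A U+02C4 U+2377

Derivation:
Byte[0]=D8: 2-byte lead, need 1 cont bytes. acc=0x18
Byte[1]=93: continuation. acc=(acc<<6)|0x13=0x613
Completed: cp=U+0613 (starts at byte 0)
Byte[2]=D2: 2-byte lead, need 1 cont bytes. acc=0x12
Byte[3]=BC: continuation. acc=(acc<<6)|0x3C=0x4BC
Completed: cp=U+04BC (starts at byte 2)
Byte[4]=7B: 1-byte ASCII. cp=U+007B
Byte[5]=E5: 3-byte lead, need 2 cont bytes. acc=0x5
Byte[6]=94: continuation. acc=(acc<<6)|0x14=0x154
Byte[7]=BA: continuation. acc=(acc<<6)|0x3A=0x553A
Completed: cp=U+553A (starts at byte 5)
Byte[8]=CB: 2-byte lead, need 1 cont bytes. acc=0xB
Byte[9]=84: continuation. acc=(acc<<6)|0x04=0x2C4
Completed: cp=U+02C4 (starts at byte 8)
Byte[10]=E2: 3-byte lead, need 2 cont bytes. acc=0x2
Byte[11]=8D: continuation. acc=(acc<<6)|0x0D=0x8D
Byte[12]=B7: continuation. acc=(acc<<6)|0x37=0x2377
Completed: cp=U+2377 (starts at byte 10)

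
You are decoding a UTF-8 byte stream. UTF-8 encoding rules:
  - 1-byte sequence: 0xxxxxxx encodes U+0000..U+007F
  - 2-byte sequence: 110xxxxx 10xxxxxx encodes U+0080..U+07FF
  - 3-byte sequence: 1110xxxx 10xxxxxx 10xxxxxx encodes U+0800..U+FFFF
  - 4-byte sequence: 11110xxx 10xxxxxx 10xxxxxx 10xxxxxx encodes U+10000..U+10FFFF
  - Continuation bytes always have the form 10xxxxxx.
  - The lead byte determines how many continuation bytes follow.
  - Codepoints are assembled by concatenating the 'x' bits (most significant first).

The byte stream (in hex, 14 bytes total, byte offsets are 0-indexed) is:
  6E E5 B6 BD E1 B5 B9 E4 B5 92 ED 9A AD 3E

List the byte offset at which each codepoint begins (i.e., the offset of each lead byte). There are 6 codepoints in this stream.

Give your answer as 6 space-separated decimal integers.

Answer: 0 1 4 7 10 13

Derivation:
Byte[0]=6E: 1-byte ASCII. cp=U+006E
Byte[1]=E5: 3-byte lead, need 2 cont bytes. acc=0x5
Byte[2]=B6: continuation. acc=(acc<<6)|0x36=0x176
Byte[3]=BD: continuation. acc=(acc<<6)|0x3D=0x5DBD
Completed: cp=U+5DBD (starts at byte 1)
Byte[4]=E1: 3-byte lead, need 2 cont bytes. acc=0x1
Byte[5]=B5: continuation. acc=(acc<<6)|0x35=0x75
Byte[6]=B9: continuation. acc=(acc<<6)|0x39=0x1D79
Completed: cp=U+1D79 (starts at byte 4)
Byte[7]=E4: 3-byte lead, need 2 cont bytes. acc=0x4
Byte[8]=B5: continuation. acc=(acc<<6)|0x35=0x135
Byte[9]=92: continuation. acc=(acc<<6)|0x12=0x4D52
Completed: cp=U+4D52 (starts at byte 7)
Byte[10]=ED: 3-byte lead, need 2 cont bytes. acc=0xD
Byte[11]=9A: continuation. acc=(acc<<6)|0x1A=0x35A
Byte[12]=AD: continuation. acc=(acc<<6)|0x2D=0xD6AD
Completed: cp=U+D6AD (starts at byte 10)
Byte[13]=3E: 1-byte ASCII. cp=U+003E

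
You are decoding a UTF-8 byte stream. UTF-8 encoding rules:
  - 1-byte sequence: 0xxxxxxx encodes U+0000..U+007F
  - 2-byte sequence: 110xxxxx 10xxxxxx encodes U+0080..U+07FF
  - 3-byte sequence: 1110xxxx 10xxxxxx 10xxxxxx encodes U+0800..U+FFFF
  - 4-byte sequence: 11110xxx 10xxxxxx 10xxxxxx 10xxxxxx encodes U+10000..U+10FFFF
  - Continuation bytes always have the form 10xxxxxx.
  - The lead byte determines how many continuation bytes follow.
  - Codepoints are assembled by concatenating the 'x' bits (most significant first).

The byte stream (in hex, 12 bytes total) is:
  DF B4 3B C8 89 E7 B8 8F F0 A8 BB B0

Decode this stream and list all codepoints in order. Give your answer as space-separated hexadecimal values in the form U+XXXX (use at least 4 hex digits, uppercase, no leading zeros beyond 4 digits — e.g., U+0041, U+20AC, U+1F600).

Byte[0]=DF: 2-byte lead, need 1 cont bytes. acc=0x1F
Byte[1]=B4: continuation. acc=(acc<<6)|0x34=0x7F4
Completed: cp=U+07F4 (starts at byte 0)
Byte[2]=3B: 1-byte ASCII. cp=U+003B
Byte[3]=C8: 2-byte lead, need 1 cont bytes. acc=0x8
Byte[4]=89: continuation. acc=(acc<<6)|0x09=0x209
Completed: cp=U+0209 (starts at byte 3)
Byte[5]=E7: 3-byte lead, need 2 cont bytes. acc=0x7
Byte[6]=B8: continuation. acc=(acc<<6)|0x38=0x1F8
Byte[7]=8F: continuation. acc=(acc<<6)|0x0F=0x7E0F
Completed: cp=U+7E0F (starts at byte 5)
Byte[8]=F0: 4-byte lead, need 3 cont bytes. acc=0x0
Byte[9]=A8: continuation. acc=(acc<<6)|0x28=0x28
Byte[10]=BB: continuation. acc=(acc<<6)|0x3B=0xA3B
Byte[11]=B0: continuation. acc=(acc<<6)|0x30=0x28EF0
Completed: cp=U+28EF0 (starts at byte 8)

Answer: U+07F4 U+003B U+0209 U+7E0F U+28EF0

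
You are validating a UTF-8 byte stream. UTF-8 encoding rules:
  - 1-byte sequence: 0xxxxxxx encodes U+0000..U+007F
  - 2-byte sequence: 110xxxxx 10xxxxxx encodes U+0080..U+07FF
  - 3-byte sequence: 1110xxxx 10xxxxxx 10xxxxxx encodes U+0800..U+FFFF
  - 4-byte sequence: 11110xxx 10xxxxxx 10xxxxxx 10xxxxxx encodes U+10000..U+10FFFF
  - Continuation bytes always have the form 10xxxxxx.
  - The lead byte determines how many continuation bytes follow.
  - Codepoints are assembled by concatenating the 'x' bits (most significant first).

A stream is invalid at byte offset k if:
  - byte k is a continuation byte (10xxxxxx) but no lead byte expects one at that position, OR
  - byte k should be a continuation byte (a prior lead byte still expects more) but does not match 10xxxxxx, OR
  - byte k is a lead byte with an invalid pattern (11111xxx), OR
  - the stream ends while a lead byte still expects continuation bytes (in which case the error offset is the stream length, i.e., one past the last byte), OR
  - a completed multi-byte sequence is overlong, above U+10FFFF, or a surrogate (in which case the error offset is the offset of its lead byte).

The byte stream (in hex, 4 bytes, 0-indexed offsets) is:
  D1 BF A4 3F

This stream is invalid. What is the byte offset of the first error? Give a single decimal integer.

Byte[0]=D1: 2-byte lead, need 1 cont bytes. acc=0x11
Byte[1]=BF: continuation. acc=(acc<<6)|0x3F=0x47F
Completed: cp=U+047F (starts at byte 0)
Byte[2]=A4: INVALID lead byte (not 0xxx/110x/1110/11110)

Answer: 2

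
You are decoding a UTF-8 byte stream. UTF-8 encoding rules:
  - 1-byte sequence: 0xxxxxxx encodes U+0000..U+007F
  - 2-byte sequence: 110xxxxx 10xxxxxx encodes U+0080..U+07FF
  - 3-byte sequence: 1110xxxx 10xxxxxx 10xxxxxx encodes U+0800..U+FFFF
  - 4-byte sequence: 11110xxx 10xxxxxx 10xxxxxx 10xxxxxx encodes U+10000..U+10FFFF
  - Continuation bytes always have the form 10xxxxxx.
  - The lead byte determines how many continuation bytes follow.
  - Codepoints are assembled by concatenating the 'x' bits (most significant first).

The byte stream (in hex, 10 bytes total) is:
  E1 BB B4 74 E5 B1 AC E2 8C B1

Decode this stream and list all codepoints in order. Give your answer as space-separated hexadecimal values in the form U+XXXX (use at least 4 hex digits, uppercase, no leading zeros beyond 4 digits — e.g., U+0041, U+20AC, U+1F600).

Byte[0]=E1: 3-byte lead, need 2 cont bytes. acc=0x1
Byte[1]=BB: continuation. acc=(acc<<6)|0x3B=0x7B
Byte[2]=B4: continuation. acc=(acc<<6)|0x34=0x1EF4
Completed: cp=U+1EF4 (starts at byte 0)
Byte[3]=74: 1-byte ASCII. cp=U+0074
Byte[4]=E5: 3-byte lead, need 2 cont bytes. acc=0x5
Byte[5]=B1: continuation. acc=(acc<<6)|0x31=0x171
Byte[6]=AC: continuation. acc=(acc<<6)|0x2C=0x5C6C
Completed: cp=U+5C6C (starts at byte 4)
Byte[7]=E2: 3-byte lead, need 2 cont bytes. acc=0x2
Byte[8]=8C: continuation. acc=(acc<<6)|0x0C=0x8C
Byte[9]=B1: continuation. acc=(acc<<6)|0x31=0x2331
Completed: cp=U+2331 (starts at byte 7)

Answer: U+1EF4 U+0074 U+5C6C U+2331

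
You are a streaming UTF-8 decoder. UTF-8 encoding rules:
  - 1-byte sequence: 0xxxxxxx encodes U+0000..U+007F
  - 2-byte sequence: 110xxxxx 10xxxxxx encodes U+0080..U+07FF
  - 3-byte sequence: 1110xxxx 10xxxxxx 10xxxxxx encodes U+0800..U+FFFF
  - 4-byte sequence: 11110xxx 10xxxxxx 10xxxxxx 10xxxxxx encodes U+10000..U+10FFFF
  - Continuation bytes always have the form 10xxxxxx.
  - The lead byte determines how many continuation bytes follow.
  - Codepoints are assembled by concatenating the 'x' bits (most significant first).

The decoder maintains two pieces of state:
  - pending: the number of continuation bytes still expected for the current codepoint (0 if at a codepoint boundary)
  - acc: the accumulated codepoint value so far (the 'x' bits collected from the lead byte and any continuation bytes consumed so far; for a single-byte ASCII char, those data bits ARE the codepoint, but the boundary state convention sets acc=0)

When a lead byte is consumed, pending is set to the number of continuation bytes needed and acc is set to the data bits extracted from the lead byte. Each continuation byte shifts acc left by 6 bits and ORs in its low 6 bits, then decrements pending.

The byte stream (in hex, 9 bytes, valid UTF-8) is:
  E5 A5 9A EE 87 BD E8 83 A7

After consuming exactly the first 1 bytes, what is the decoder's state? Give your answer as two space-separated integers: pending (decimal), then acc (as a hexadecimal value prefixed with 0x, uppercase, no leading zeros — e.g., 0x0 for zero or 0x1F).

Byte[0]=E5: 3-byte lead. pending=2, acc=0x5

Answer: 2 0x5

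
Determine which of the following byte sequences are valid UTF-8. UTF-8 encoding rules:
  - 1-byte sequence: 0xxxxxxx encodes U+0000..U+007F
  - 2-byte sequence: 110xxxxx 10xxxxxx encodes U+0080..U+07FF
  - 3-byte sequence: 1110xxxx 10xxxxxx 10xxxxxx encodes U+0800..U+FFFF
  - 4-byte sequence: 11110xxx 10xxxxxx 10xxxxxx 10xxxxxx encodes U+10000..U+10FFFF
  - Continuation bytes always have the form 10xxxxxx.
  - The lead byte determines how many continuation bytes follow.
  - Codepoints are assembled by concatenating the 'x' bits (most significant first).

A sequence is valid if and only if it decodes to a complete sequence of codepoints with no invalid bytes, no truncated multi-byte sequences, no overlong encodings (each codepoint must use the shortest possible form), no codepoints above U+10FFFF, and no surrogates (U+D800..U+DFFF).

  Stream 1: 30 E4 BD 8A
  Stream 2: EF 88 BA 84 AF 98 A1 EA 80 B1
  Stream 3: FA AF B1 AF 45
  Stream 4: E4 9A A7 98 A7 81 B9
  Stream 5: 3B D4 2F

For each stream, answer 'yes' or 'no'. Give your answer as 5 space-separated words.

Answer: yes no no no no

Derivation:
Stream 1: decodes cleanly. VALID
Stream 2: error at byte offset 3. INVALID
Stream 3: error at byte offset 0. INVALID
Stream 4: error at byte offset 3. INVALID
Stream 5: error at byte offset 2. INVALID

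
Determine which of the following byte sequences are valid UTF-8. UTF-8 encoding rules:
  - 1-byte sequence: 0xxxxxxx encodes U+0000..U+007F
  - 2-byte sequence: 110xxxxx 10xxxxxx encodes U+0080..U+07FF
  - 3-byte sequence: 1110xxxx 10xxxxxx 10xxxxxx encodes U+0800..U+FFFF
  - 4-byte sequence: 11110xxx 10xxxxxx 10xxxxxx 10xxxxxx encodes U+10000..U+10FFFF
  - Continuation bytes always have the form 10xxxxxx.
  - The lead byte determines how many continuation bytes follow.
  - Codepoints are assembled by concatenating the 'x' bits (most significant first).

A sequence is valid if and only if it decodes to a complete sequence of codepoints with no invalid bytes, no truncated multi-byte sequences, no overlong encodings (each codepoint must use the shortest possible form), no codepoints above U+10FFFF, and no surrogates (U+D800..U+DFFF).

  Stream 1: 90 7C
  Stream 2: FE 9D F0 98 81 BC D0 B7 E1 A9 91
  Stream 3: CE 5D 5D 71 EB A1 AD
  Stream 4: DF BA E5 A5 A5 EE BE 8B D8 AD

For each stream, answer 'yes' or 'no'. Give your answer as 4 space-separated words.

Stream 1: error at byte offset 0. INVALID
Stream 2: error at byte offset 0. INVALID
Stream 3: error at byte offset 1. INVALID
Stream 4: decodes cleanly. VALID

Answer: no no no yes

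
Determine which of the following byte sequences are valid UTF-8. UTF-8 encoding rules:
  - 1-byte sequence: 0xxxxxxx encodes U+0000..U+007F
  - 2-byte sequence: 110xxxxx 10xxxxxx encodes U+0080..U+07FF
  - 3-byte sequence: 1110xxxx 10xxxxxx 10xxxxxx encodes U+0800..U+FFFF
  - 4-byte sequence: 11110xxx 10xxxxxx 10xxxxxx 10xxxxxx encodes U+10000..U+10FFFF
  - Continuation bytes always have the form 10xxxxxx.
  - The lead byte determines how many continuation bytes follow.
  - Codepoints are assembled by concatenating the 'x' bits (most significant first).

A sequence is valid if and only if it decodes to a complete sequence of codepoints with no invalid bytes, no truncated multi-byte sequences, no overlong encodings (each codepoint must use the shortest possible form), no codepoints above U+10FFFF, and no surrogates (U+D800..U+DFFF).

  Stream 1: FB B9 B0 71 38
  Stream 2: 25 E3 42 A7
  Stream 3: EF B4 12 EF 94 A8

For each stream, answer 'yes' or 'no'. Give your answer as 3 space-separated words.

Answer: no no no

Derivation:
Stream 1: error at byte offset 0. INVALID
Stream 2: error at byte offset 2. INVALID
Stream 3: error at byte offset 2. INVALID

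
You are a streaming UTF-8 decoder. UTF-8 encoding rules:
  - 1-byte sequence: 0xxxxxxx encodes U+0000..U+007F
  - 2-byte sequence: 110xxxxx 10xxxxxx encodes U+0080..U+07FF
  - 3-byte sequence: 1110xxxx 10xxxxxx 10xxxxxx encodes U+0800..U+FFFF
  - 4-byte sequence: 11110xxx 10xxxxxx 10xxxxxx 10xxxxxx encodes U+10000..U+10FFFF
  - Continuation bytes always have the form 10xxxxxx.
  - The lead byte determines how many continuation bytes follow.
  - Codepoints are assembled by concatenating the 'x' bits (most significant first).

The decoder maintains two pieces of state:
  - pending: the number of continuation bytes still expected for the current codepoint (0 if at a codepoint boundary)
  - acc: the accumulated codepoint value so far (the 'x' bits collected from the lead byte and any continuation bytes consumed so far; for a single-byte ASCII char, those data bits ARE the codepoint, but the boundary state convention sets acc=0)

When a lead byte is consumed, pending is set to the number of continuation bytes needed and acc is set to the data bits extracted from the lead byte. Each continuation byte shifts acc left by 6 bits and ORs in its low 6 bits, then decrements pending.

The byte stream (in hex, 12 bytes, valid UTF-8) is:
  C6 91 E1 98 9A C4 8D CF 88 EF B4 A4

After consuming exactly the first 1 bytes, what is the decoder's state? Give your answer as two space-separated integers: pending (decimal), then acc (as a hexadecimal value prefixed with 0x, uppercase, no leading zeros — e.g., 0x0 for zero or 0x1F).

Byte[0]=C6: 2-byte lead. pending=1, acc=0x6

Answer: 1 0x6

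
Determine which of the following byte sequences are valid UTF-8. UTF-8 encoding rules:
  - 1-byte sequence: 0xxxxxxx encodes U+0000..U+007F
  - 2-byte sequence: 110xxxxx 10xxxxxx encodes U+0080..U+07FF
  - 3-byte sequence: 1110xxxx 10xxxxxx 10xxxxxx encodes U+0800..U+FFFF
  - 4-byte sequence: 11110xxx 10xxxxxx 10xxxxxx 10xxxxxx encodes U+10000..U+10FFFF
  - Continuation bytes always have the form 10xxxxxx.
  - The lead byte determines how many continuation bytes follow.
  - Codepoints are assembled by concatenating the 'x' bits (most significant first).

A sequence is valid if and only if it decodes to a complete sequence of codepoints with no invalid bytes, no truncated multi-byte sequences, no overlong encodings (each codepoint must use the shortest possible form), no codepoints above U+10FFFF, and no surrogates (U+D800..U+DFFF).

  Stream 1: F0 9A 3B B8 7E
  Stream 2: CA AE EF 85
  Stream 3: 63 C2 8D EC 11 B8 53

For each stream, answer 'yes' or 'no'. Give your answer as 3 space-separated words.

Stream 1: error at byte offset 2. INVALID
Stream 2: error at byte offset 4. INVALID
Stream 3: error at byte offset 4. INVALID

Answer: no no no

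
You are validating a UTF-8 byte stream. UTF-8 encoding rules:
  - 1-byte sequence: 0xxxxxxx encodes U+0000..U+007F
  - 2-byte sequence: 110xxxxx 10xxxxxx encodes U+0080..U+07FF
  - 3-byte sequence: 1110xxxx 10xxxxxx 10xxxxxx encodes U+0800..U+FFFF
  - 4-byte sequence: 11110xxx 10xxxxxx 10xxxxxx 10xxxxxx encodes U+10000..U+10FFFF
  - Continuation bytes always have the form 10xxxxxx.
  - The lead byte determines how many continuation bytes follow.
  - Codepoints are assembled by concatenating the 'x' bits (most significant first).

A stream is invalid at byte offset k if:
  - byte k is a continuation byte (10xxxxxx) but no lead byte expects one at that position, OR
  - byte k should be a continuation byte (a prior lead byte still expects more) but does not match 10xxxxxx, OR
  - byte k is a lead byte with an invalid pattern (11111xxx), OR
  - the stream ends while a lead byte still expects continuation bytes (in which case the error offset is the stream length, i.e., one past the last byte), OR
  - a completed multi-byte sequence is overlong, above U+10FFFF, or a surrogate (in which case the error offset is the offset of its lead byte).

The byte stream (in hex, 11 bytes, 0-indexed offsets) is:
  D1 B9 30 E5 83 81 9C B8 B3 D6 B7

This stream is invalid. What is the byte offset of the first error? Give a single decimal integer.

Byte[0]=D1: 2-byte lead, need 1 cont bytes. acc=0x11
Byte[1]=B9: continuation. acc=(acc<<6)|0x39=0x479
Completed: cp=U+0479 (starts at byte 0)
Byte[2]=30: 1-byte ASCII. cp=U+0030
Byte[3]=E5: 3-byte lead, need 2 cont bytes. acc=0x5
Byte[4]=83: continuation. acc=(acc<<6)|0x03=0x143
Byte[5]=81: continuation. acc=(acc<<6)|0x01=0x50C1
Completed: cp=U+50C1 (starts at byte 3)
Byte[6]=9C: INVALID lead byte (not 0xxx/110x/1110/11110)

Answer: 6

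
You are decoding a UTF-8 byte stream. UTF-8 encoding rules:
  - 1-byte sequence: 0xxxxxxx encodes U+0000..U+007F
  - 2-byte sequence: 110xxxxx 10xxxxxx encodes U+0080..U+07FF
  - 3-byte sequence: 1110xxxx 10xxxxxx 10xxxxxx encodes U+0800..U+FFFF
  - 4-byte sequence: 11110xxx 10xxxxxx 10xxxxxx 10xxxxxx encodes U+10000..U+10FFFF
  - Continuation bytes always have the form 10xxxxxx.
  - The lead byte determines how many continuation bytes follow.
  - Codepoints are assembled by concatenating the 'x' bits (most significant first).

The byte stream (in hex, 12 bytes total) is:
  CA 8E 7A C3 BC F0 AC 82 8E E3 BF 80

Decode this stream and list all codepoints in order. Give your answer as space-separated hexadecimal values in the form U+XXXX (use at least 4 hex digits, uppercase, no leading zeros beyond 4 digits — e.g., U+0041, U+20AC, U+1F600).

Byte[0]=CA: 2-byte lead, need 1 cont bytes. acc=0xA
Byte[1]=8E: continuation. acc=(acc<<6)|0x0E=0x28E
Completed: cp=U+028E (starts at byte 0)
Byte[2]=7A: 1-byte ASCII. cp=U+007A
Byte[3]=C3: 2-byte lead, need 1 cont bytes. acc=0x3
Byte[4]=BC: continuation. acc=(acc<<6)|0x3C=0xFC
Completed: cp=U+00FC (starts at byte 3)
Byte[5]=F0: 4-byte lead, need 3 cont bytes. acc=0x0
Byte[6]=AC: continuation. acc=(acc<<6)|0x2C=0x2C
Byte[7]=82: continuation. acc=(acc<<6)|0x02=0xB02
Byte[8]=8E: continuation. acc=(acc<<6)|0x0E=0x2C08E
Completed: cp=U+2C08E (starts at byte 5)
Byte[9]=E3: 3-byte lead, need 2 cont bytes. acc=0x3
Byte[10]=BF: continuation. acc=(acc<<6)|0x3F=0xFF
Byte[11]=80: continuation. acc=(acc<<6)|0x00=0x3FC0
Completed: cp=U+3FC0 (starts at byte 9)

Answer: U+028E U+007A U+00FC U+2C08E U+3FC0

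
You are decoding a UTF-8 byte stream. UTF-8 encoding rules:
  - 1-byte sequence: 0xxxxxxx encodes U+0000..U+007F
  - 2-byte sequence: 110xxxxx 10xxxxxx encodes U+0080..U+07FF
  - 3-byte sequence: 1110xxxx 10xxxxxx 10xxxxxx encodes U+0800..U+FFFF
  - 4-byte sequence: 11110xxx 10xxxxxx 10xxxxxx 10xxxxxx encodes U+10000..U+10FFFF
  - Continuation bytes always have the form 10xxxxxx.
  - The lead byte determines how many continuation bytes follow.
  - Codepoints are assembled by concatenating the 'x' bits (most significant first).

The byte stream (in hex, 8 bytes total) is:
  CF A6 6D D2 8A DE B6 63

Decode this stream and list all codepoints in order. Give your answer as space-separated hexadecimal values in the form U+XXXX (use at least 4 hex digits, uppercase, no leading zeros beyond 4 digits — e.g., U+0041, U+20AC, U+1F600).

Answer: U+03E6 U+006D U+048A U+07B6 U+0063

Derivation:
Byte[0]=CF: 2-byte lead, need 1 cont bytes. acc=0xF
Byte[1]=A6: continuation. acc=(acc<<6)|0x26=0x3E6
Completed: cp=U+03E6 (starts at byte 0)
Byte[2]=6D: 1-byte ASCII. cp=U+006D
Byte[3]=D2: 2-byte lead, need 1 cont bytes. acc=0x12
Byte[4]=8A: continuation. acc=(acc<<6)|0x0A=0x48A
Completed: cp=U+048A (starts at byte 3)
Byte[5]=DE: 2-byte lead, need 1 cont bytes. acc=0x1E
Byte[6]=B6: continuation. acc=(acc<<6)|0x36=0x7B6
Completed: cp=U+07B6 (starts at byte 5)
Byte[7]=63: 1-byte ASCII. cp=U+0063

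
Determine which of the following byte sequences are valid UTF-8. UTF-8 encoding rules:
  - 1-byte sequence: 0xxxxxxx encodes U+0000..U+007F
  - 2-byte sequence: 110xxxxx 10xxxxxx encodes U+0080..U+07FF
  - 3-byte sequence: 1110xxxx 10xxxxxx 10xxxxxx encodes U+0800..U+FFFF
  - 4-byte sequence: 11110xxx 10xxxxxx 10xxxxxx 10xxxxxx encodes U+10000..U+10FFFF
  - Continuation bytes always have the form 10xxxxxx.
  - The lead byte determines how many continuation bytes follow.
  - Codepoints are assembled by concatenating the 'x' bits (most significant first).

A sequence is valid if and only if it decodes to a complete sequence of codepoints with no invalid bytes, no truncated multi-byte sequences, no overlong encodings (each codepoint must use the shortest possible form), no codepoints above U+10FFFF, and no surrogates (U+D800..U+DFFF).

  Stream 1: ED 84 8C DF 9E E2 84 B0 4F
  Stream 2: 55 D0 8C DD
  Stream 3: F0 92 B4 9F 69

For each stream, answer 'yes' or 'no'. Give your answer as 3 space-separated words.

Stream 1: decodes cleanly. VALID
Stream 2: error at byte offset 4. INVALID
Stream 3: decodes cleanly. VALID

Answer: yes no yes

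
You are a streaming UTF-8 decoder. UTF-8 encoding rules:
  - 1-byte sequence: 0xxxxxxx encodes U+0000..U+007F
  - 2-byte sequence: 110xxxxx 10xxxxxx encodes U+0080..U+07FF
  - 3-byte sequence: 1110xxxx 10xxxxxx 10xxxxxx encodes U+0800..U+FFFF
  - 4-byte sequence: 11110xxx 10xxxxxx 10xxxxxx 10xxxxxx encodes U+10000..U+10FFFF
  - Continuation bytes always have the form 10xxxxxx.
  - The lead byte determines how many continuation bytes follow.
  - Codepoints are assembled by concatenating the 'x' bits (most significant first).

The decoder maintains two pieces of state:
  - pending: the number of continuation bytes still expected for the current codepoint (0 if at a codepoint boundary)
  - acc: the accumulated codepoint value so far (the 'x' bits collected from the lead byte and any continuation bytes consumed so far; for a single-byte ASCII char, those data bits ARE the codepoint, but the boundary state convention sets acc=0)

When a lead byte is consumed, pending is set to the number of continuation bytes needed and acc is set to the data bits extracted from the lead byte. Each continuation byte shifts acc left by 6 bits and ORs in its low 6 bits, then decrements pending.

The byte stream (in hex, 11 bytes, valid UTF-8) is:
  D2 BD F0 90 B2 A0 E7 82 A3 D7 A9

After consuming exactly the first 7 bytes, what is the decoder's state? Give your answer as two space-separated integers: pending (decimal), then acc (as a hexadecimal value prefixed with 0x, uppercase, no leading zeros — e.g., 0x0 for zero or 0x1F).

Byte[0]=D2: 2-byte lead. pending=1, acc=0x12
Byte[1]=BD: continuation. acc=(acc<<6)|0x3D=0x4BD, pending=0
Byte[2]=F0: 4-byte lead. pending=3, acc=0x0
Byte[3]=90: continuation. acc=(acc<<6)|0x10=0x10, pending=2
Byte[4]=B2: continuation. acc=(acc<<6)|0x32=0x432, pending=1
Byte[5]=A0: continuation. acc=(acc<<6)|0x20=0x10CA0, pending=0
Byte[6]=E7: 3-byte lead. pending=2, acc=0x7

Answer: 2 0x7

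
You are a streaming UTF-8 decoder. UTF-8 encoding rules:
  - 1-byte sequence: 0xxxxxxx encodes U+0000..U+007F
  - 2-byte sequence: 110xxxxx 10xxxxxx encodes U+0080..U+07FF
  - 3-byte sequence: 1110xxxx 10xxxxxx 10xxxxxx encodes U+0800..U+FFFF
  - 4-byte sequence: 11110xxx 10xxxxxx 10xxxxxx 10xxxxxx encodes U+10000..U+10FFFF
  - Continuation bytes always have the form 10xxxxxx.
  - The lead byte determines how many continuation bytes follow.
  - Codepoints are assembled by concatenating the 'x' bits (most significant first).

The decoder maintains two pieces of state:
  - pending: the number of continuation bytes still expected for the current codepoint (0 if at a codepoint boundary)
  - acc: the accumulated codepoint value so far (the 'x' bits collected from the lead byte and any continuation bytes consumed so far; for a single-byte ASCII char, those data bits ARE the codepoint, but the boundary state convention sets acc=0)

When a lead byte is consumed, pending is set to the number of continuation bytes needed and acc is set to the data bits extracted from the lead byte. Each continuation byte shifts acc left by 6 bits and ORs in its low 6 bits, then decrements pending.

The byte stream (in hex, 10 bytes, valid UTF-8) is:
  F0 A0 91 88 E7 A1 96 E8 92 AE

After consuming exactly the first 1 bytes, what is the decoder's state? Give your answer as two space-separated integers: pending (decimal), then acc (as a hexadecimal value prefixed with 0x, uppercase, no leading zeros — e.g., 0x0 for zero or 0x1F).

Answer: 3 0x0

Derivation:
Byte[0]=F0: 4-byte lead. pending=3, acc=0x0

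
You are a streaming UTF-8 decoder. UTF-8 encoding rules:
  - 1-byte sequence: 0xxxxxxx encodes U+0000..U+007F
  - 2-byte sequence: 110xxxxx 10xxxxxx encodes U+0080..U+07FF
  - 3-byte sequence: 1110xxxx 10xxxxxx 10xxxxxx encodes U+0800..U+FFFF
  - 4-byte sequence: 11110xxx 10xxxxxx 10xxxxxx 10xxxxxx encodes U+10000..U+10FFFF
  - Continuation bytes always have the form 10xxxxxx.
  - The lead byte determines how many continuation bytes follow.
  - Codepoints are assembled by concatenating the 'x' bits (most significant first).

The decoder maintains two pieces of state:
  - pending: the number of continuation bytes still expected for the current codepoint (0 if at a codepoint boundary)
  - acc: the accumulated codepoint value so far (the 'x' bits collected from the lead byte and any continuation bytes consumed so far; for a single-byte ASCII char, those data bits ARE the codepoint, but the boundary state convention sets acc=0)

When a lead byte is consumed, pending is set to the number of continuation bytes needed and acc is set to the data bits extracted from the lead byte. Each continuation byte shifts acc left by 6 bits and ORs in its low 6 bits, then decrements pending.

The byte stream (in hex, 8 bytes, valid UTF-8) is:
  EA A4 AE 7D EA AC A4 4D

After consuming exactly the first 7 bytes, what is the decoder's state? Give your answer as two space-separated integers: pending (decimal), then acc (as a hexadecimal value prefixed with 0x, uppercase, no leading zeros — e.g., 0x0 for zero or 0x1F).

Byte[0]=EA: 3-byte lead. pending=2, acc=0xA
Byte[1]=A4: continuation. acc=(acc<<6)|0x24=0x2A4, pending=1
Byte[2]=AE: continuation. acc=(acc<<6)|0x2E=0xA92E, pending=0
Byte[3]=7D: 1-byte. pending=0, acc=0x0
Byte[4]=EA: 3-byte lead. pending=2, acc=0xA
Byte[5]=AC: continuation. acc=(acc<<6)|0x2C=0x2AC, pending=1
Byte[6]=A4: continuation. acc=(acc<<6)|0x24=0xAB24, pending=0

Answer: 0 0xAB24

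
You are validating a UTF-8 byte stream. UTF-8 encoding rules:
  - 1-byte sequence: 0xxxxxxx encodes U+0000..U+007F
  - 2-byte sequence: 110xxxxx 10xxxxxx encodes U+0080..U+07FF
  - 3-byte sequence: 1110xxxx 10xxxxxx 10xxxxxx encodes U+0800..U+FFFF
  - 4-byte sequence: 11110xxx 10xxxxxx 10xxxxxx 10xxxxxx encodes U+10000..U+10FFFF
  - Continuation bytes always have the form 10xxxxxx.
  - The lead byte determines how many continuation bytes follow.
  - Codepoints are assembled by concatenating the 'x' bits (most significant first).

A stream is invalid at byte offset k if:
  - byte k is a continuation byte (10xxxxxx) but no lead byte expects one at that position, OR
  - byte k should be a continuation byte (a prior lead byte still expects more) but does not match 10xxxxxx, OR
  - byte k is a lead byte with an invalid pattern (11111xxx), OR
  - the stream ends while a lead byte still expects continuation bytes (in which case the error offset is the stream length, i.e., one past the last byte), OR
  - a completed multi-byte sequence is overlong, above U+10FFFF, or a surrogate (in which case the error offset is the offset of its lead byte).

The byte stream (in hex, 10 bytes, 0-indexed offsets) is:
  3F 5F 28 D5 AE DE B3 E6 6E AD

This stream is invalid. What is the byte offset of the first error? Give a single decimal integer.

Answer: 8

Derivation:
Byte[0]=3F: 1-byte ASCII. cp=U+003F
Byte[1]=5F: 1-byte ASCII. cp=U+005F
Byte[2]=28: 1-byte ASCII. cp=U+0028
Byte[3]=D5: 2-byte lead, need 1 cont bytes. acc=0x15
Byte[4]=AE: continuation. acc=(acc<<6)|0x2E=0x56E
Completed: cp=U+056E (starts at byte 3)
Byte[5]=DE: 2-byte lead, need 1 cont bytes. acc=0x1E
Byte[6]=B3: continuation. acc=(acc<<6)|0x33=0x7B3
Completed: cp=U+07B3 (starts at byte 5)
Byte[7]=E6: 3-byte lead, need 2 cont bytes. acc=0x6
Byte[8]=6E: expected 10xxxxxx continuation. INVALID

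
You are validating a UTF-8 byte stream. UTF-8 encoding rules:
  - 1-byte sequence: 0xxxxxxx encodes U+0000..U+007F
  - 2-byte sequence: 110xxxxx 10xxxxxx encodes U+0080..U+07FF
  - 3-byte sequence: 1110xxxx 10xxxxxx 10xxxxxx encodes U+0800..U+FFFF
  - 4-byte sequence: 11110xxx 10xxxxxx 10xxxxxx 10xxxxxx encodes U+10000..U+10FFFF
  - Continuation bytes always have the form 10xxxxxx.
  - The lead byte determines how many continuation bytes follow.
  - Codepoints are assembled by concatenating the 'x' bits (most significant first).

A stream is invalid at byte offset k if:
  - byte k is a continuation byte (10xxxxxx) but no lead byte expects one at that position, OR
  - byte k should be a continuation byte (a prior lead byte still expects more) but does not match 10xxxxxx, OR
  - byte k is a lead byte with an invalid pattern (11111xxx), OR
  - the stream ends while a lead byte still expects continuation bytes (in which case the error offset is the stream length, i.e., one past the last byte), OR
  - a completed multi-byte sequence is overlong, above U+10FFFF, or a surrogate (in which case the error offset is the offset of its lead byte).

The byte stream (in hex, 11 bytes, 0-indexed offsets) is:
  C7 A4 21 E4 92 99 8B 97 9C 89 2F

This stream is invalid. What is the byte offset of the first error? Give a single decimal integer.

Answer: 6

Derivation:
Byte[0]=C7: 2-byte lead, need 1 cont bytes. acc=0x7
Byte[1]=A4: continuation. acc=(acc<<6)|0x24=0x1E4
Completed: cp=U+01E4 (starts at byte 0)
Byte[2]=21: 1-byte ASCII. cp=U+0021
Byte[3]=E4: 3-byte lead, need 2 cont bytes. acc=0x4
Byte[4]=92: continuation. acc=(acc<<6)|0x12=0x112
Byte[5]=99: continuation. acc=(acc<<6)|0x19=0x4499
Completed: cp=U+4499 (starts at byte 3)
Byte[6]=8B: INVALID lead byte (not 0xxx/110x/1110/11110)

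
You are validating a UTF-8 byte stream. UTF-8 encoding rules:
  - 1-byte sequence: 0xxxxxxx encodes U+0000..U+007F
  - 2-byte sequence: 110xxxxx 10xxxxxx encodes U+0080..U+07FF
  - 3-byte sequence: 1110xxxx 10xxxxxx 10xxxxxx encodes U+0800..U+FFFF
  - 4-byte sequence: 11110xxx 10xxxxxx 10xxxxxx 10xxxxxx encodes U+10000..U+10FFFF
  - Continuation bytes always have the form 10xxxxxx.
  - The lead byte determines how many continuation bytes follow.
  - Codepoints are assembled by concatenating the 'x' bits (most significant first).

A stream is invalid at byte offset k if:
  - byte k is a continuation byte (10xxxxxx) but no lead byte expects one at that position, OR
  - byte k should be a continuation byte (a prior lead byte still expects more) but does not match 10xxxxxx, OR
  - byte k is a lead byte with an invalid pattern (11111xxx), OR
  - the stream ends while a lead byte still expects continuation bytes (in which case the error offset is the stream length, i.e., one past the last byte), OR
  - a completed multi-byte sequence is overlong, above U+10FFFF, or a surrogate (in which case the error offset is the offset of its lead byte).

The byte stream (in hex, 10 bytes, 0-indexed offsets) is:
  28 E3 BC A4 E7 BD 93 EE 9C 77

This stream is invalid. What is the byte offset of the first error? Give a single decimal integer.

Byte[0]=28: 1-byte ASCII. cp=U+0028
Byte[1]=E3: 3-byte lead, need 2 cont bytes. acc=0x3
Byte[2]=BC: continuation. acc=(acc<<6)|0x3C=0xFC
Byte[3]=A4: continuation. acc=(acc<<6)|0x24=0x3F24
Completed: cp=U+3F24 (starts at byte 1)
Byte[4]=E7: 3-byte lead, need 2 cont bytes. acc=0x7
Byte[5]=BD: continuation. acc=(acc<<6)|0x3D=0x1FD
Byte[6]=93: continuation. acc=(acc<<6)|0x13=0x7F53
Completed: cp=U+7F53 (starts at byte 4)
Byte[7]=EE: 3-byte lead, need 2 cont bytes. acc=0xE
Byte[8]=9C: continuation. acc=(acc<<6)|0x1C=0x39C
Byte[9]=77: expected 10xxxxxx continuation. INVALID

Answer: 9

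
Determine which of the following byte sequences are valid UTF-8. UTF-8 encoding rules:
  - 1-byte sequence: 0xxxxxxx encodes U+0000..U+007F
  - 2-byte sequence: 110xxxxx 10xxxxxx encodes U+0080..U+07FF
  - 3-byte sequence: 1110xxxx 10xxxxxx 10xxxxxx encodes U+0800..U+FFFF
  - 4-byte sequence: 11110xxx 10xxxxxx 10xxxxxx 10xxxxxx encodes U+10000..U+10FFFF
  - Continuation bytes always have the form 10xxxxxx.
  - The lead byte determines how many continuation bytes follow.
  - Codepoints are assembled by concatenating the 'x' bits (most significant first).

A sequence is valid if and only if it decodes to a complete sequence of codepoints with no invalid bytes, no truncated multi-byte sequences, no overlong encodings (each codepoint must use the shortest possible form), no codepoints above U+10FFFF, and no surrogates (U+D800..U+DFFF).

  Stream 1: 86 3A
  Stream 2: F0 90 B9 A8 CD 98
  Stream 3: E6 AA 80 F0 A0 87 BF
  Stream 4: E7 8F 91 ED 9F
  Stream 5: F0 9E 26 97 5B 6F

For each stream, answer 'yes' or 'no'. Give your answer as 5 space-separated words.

Answer: no yes yes no no

Derivation:
Stream 1: error at byte offset 0. INVALID
Stream 2: decodes cleanly. VALID
Stream 3: decodes cleanly. VALID
Stream 4: error at byte offset 5. INVALID
Stream 5: error at byte offset 2. INVALID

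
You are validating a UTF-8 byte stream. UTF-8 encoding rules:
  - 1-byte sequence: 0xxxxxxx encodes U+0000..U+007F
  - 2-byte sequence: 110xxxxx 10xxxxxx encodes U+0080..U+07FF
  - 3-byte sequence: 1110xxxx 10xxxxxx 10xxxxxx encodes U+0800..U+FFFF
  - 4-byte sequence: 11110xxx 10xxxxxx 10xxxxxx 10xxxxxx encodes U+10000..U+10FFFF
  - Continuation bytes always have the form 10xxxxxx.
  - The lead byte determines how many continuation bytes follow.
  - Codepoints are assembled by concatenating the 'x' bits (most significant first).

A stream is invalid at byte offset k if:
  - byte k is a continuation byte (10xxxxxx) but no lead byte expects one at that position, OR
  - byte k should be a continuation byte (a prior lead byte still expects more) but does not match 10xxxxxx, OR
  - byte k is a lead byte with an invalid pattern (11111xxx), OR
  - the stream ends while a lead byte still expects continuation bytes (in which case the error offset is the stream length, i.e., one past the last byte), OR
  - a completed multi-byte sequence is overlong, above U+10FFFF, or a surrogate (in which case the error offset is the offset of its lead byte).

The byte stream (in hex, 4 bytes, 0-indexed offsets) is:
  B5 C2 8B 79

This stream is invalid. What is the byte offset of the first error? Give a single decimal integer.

Answer: 0

Derivation:
Byte[0]=B5: INVALID lead byte (not 0xxx/110x/1110/11110)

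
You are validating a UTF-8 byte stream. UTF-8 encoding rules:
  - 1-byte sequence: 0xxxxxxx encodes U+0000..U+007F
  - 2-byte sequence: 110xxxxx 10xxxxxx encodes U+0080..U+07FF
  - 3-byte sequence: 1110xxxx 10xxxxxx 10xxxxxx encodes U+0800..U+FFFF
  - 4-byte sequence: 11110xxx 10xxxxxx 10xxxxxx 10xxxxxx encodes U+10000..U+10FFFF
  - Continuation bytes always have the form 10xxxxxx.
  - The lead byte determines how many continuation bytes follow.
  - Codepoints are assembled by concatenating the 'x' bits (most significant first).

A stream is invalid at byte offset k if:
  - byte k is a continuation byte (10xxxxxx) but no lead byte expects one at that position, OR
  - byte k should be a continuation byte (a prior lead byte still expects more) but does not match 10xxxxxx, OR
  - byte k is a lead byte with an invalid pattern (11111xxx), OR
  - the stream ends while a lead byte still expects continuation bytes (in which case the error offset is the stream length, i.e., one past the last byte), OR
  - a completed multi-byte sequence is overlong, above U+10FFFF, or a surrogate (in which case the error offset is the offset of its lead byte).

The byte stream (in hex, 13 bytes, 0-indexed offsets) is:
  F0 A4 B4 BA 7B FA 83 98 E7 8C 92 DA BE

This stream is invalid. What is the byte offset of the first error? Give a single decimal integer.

Answer: 5

Derivation:
Byte[0]=F0: 4-byte lead, need 3 cont bytes. acc=0x0
Byte[1]=A4: continuation. acc=(acc<<6)|0x24=0x24
Byte[2]=B4: continuation. acc=(acc<<6)|0x34=0x934
Byte[3]=BA: continuation. acc=(acc<<6)|0x3A=0x24D3A
Completed: cp=U+24D3A (starts at byte 0)
Byte[4]=7B: 1-byte ASCII. cp=U+007B
Byte[5]=FA: INVALID lead byte (not 0xxx/110x/1110/11110)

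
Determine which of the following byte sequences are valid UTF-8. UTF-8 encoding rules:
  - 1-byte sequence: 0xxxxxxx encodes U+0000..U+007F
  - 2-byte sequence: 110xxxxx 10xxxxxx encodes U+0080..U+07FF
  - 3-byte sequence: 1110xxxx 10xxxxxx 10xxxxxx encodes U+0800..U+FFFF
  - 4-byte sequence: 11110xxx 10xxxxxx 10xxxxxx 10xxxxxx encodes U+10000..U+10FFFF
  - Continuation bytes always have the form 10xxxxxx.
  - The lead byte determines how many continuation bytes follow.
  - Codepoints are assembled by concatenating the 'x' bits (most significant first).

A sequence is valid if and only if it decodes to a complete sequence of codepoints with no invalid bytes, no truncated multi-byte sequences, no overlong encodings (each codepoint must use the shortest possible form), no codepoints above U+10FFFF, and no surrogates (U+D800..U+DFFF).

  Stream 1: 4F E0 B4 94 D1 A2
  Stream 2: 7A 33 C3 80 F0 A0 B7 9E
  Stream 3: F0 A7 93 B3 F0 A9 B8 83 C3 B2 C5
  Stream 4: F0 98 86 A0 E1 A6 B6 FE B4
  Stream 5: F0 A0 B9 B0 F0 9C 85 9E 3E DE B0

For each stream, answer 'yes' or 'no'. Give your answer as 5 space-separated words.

Answer: yes yes no no yes

Derivation:
Stream 1: decodes cleanly. VALID
Stream 2: decodes cleanly. VALID
Stream 3: error at byte offset 11. INVALID
Stream 4: error at byte offset 7. INVALID
Stream 5: decodes cleanly. VALID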